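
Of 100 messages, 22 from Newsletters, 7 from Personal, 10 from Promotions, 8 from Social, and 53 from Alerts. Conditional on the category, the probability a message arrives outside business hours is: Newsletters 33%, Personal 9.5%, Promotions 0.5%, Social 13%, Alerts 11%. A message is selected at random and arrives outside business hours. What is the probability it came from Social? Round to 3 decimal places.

0.070

By Bayes' rule, posterior ∝ prior × likelihood:
  Newsletters: 0.22 × 0.33 = 0.0726
  Personal: 0.07 × 0.095 = 0.00665
  Promotions: 0.1 × 0.005 = 0.0005
  Social: 0.08 × 0.13 = 0.0104
  Alerts: 0.53 × 0.11 = 0.0583
Normalizing constant = 0.14845.
P(Social | evidence) = 0.0104 / 0.14845 ≈ 0.070.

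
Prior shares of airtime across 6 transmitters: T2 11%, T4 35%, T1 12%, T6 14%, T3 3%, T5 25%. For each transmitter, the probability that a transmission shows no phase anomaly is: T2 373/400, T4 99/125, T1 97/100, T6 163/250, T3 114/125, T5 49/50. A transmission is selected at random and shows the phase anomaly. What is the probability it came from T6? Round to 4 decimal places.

0.3475

Taking complements, P(anomaly | each) = T2 0.0675, T4 0.208, T1 0.03, T6 0.348, T3 0.088, T5 0.02.
Prior × likelihood for each hypothesis:
  T2: 0.11 × 0.0675 = 0.007425
  T4: 0.35 × 0.208 = 0.0728
  T1: 0.12 × 0.03 = 0.0036
  T6: 0.14 × 0.348 = 0.04872
  T3: 0.03 × 0.088 = 0.00264
  T5: 0.25 × 0.02 = 0.005
Sum = 0.140185.
P(T6 | evidence) = 0.04872 / 0.140185 ≈ 0.3475.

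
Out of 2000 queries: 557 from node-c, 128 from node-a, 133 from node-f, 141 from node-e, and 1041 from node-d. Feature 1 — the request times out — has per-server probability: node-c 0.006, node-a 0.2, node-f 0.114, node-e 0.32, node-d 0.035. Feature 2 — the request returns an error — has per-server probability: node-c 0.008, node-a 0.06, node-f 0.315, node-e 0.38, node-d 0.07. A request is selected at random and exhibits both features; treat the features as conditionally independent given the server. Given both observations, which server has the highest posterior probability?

node-e

Compute prior × likelihood for every hypothesis:
  node-c: 0.2785 × 0.006 × 0.008 = 0.000013368
  node-a: 0.064 × 0.2 × 0.06 = 0.000768
  node-f: 0.0665 × 0.114 × 0.315 = 0.002388015
  node-e: 0.0705 × 0.32 × 0.38 = 0.0085728
  node-d: 0.5205 × 0.035 × 0.07 = 0.001275225
Total = 0.013017408.
Largest term belongs to node-e, so node-e is most probable.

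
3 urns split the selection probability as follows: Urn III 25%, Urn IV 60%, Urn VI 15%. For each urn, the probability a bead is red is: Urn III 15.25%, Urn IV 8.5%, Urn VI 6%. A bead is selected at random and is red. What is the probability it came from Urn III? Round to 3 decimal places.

Compute prior × likelihood for every hypothesis:
  Urn III: 0.25 × 0.1525 = 0.038125
  Urn IV: 0.6 × 0.085 = 0.051
  Urn VI: 0.15 × 0.06 = 0.009
Normalizing constant = 0.098125.
P(Urn III | evidence) = 0.038125 / 0.098125 ≈ 0.389.

0.389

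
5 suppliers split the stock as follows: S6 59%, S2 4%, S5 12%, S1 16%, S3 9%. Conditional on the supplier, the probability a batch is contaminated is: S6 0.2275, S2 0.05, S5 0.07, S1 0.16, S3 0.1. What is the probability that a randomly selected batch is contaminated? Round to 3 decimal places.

Compute prior × likelihood for every hypothesis:
  S6: 0.59 × 0.2275 = 0.134225
  S2: 0.04 × 0.05 = 0.002
  S5: 0.12 × 0.07 = 0.0084
  S1: 0.16 × 0.16 = 0.0256
  S3: 0.09 × 0.1 = 0.009
P(contaminated) = 0.134225 + 0.002 + 0.0084 + 0.0256 + 0.009 = 0.179225 → 0.179.

0.179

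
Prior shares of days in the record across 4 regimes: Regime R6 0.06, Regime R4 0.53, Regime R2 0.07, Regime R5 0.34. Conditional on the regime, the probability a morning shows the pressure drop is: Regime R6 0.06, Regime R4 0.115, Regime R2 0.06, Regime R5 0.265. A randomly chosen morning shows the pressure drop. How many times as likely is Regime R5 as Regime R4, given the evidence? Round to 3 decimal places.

1.478

Prior × likelihood for each hypothesis:
  Regime R6: 0.06 × 0.06 = 0.0036
  Regime R4: 0.53 × 0.115 = 0.06095
  Regime R2: 0.07 × 0.06 = 0.0042
  Regime R5: 0.34 × 0.265 = 0.0901
Normalizing constant = 0.15885.
The ratio is 0.0901 / 0.06095 (the normalizer cancels) = 1.478.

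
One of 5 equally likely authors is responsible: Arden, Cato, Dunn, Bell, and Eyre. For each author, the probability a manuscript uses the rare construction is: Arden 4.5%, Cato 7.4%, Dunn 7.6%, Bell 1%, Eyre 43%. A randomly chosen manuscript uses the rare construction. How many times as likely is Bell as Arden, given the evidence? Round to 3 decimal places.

With a uniform prior (1/5 each), posterior ∝ likelihood:
  Arden: 0.045
  Cato: 0.074
  Dunn: 0.076
  Bell: 0.01
  Eyre: 0.43
Sum = 0.635.
The ratio is 0.01 / 0.045 (the normalizer cancels) = 0.222.

0.222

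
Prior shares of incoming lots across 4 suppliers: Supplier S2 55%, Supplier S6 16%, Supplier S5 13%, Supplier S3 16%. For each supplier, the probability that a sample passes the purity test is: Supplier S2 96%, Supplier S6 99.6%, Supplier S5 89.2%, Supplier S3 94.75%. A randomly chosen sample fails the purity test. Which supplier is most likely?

Taking complements, P(off-spec | each) = Supplier S2 0.04, Supplier S6 0.004, Supplier S5 0.108, Supplier S3 0.0525.
Prior × likelihood for each hypothesis:
  Supplier S2: 0.55 × 0.04 = 0.022
  Supplier S6: 0.16 × 0.004 = 0.00064
  Supplier S5: 0.13 × 0.108 = 0.01404
  Supplier S3: 0.16 × 0.0525 = 0.0084
Sum = 0.04508.
Largest term belongs to Supplier S2, so Supplier S2 is most probable.

Supplier S2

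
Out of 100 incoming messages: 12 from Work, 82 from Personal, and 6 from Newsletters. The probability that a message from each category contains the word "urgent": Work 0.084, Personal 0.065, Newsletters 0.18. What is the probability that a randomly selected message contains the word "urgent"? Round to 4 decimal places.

0.0742

Unnormalized posteriors (prior × likelihood):
  Work: 0.12 × 0.084 = 0.01008
  Personal: 0.82 × 0.065 = 0.0533
  Newsletters: 0.06 × 0.18 = 0.0108
P(urgent-flag) = 0.01008 + 0.0533 + 0.0108 = 0.07418 → 0.0742.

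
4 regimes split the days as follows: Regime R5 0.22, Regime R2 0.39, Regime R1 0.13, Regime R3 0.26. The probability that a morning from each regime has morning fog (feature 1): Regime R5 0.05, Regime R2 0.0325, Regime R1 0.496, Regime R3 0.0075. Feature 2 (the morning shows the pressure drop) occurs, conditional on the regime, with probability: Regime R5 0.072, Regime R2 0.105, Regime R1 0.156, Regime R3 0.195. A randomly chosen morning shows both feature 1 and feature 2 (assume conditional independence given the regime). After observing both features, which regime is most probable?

By Bayes' rule, posterior ∝ prior × likelihood:
  Regime R5: 0.22 × 0.05 × 0.072 = 0.000792
  Regime R2: 0.39 × 0.0325 × 0.105 = 0.001330875
  Regime R1: 0.13 × 0.496 × 0.156 = 0.01005888
  Regime R3: 0.26 × 0.0075 × 0.195 = 0.00038025
Normalizing constant = 0.012562005.
Largest term belongs to Regime R1, so Regime R1 is most probable.

Regime R1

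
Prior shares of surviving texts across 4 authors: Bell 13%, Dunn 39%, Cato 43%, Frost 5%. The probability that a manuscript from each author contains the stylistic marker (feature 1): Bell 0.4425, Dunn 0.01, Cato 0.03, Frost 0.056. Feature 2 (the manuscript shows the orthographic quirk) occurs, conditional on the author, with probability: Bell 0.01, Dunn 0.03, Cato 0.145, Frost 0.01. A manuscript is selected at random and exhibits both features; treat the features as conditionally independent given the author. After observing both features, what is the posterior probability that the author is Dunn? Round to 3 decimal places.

Unnormalized posteriors (prior × likelihood):
  Bell: 0.13 × 0.4425 × 0.01 = 0.00057525
  Dunn: 0.39 × 0.01 × 0.03 = 0.000117
  Cato: 0.43 × 0.03 × 0.145 = 0.0018705
  Frost: 0.05 × 0.056 × 0.01 = 0.000028
Sum = 0.00259075.
P(Dunn | evidence) = 0.000117 / 0.00259075 ≈ 0.045.

0.045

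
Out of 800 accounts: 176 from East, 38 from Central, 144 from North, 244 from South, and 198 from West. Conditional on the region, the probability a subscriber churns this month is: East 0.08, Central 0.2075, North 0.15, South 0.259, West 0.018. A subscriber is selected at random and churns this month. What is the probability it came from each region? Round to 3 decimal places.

By Bayes' rule, posterior ∝ prior × likelihood:
  East: 0.22 × 0.08 = 0.0176
  Central: 0.0475 × 0.2075 = 0.00985625
  North: 0.18 × 0.15 = 0.027
  South: 0.305 × 0.259 = 0.078995
  West: 0.2475 × 0.018 = 0.004455
Sum = 0.13790625.
P(East | churn) = 0.0176/0.13790625 ≈ 0.128
P(Central | churn) = 0.00985625/0.13790625 ≈ 0.071
P(North | churn) = 0.027/0.13790625 ≈ 0.196
P(South | churn) = 0.078995/0.13790625 ≈ 0.573
P(West | churn) = 0.004455/0.13790625 ≈ 0.032

East 0.128, Central 0.071, North 0.196, South 0.573, West 0.032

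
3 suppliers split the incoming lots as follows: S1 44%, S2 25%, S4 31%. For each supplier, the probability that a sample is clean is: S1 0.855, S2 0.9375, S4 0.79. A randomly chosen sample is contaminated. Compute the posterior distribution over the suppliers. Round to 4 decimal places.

Taking complements, P(contaminated | each) = S1 0.145, S2 0.0625, S4 0.21.
Compute prior × likelihood for every hypothesis:
  S1: 0.44 × 0.145 = 0.0638
  S2: 0.25 × 0.0625 = 0.015625
  S4: 0.31 × 0.21 = 0.0651
Total = 0.144525.
P(S1 | contaminated) = 0.0638/0.144525 ≈ 0.4414
P(S2 | contaminated) = 0.015625/0.144525 ≈ 0.1081
P(S4 | contaminated) = 0.0651/0.144525 ≈ 0.4504

S1 0.4414, S2 0.1081, S4 0.4504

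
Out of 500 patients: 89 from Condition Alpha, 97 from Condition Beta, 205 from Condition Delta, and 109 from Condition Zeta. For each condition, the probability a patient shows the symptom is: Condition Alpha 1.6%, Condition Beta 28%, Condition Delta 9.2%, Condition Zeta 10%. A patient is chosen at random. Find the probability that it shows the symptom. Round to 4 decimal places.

Compute prior × likelihood for every hypothesis:
  Condition Alpha: 0.178 × 0.016 = 0.002848
  Condition Beta: 0.194 × 0.28 = 0.05432
  Condition Delta: 0.41 × 0.092 = 0.03772
  Condition Zeta: 0.218 × 0.1 = 0.0218
P(symptomatic) = 0.002848 + 0.05432 + 0.03772 + 0.0218 = 0.116688 → 0.1167.

0.1167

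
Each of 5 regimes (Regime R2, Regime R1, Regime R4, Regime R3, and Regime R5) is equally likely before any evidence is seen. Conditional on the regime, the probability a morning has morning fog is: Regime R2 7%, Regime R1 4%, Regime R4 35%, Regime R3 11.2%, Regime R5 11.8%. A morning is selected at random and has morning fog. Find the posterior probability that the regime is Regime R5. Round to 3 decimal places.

With a uniform prior (1/5 each), posterior ∝ likelihood:
  Regime R2: 0.07
  Regime R1: 0.04
  Regime R4: 0.35
  Regime R3: 0.112
  Regime R5: 0.118
Normalizing constant = 0.69.
P(Regime R5 | evidence) = 0.118 / 0.69 ≈ 0.171.

0.171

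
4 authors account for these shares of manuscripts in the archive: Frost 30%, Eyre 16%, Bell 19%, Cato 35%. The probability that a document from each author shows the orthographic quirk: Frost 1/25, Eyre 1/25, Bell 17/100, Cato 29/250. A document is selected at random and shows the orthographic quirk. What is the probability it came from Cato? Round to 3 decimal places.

0.445

By Bayes' rule, posterior ∝ prior × likelihood:
  Frost: 0.3 × 0.04 = 0.012
  Eyre: 0.16 × 0.04 = 0.0064
  Bell: 0.19 × 0.17 = 0.0323
  Cato: 0.35 × 0.116 = 0.0406
Normalizing constant = 0.0913.
P(Cato | evidence) = 0.0406 / 0.0913 ≈ 0.445.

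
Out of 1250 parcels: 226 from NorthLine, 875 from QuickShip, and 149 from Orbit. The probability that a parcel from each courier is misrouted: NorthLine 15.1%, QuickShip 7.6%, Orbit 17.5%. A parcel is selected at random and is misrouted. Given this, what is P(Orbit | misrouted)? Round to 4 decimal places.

0.2058

Prior × likelihood for each hypothesis:
  NorthLine: 0.1808 × 0.151 = 0.0273008
  QuickShip: 0.7 × 0.076 = 0.0532
  Orbit: 0.1192 × 0.175 = 0.02086
Total = 0.1013608.
P(Orbit | evidence) = 0.02086 / 0.1013608 ≈ 0.2058.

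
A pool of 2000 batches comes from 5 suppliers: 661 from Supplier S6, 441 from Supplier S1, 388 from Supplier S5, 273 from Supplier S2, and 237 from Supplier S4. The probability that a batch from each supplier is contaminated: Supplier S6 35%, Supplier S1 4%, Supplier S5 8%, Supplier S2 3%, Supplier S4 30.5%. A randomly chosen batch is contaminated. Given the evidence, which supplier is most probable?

Supplier S6

By Bayes' rule, posterior ∝ prior × likelihood:
  Supplier S6: 0.3305 × 0.35 = 0.115675
  Supplier S1: 0.2205 × 0.04 = 0.00882
  Supplier S5: 0.194 × 0.08 = 0.01552
  Supplier S2: 0.1365 × 0.03 = 0.004095
  Supplier S4: 0.1185 × 0.305 = 0.0361425
Total = 0.1802525.
Largest term belongs to Supplier S6, so Supplier S6 is most probable.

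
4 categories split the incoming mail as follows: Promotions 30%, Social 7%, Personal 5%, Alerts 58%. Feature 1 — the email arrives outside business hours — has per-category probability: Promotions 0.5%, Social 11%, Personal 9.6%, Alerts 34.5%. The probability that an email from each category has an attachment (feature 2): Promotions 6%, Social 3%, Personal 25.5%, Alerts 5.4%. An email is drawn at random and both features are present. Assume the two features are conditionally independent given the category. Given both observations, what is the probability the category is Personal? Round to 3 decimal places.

Prior × likelihood for each hypothesis:
  Promotions: 0.3 × 0.005 × 0.06 = 0.00009
  Social: 0.07 × 0.11 × 0.03 = 0.000231
  Personal: 0.05 × 0.096 × 0.255 = 0.001224
  Alerts: 0.58 × 0.345 × 0.054 = 0.0108054
Sum = 0.0123504.
P(Personal | evidence) = 0.001224 / 0.0123504 ≈ 0.099.

0.099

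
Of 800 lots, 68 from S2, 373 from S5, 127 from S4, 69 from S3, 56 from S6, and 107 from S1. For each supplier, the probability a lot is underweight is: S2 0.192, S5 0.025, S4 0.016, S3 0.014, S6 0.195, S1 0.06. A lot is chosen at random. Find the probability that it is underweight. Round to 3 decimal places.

0.053

Compute prior × likelihood for every hypothesis:
  S2: 0.085 × 0.192 = 0.01632
  S5: 0.46625 × 0.025 = 0.01165625
  S4: 0.15875 × 0.016 = 0.00254
  S3: 0.08625 × 0.014 = 0.0012075
  S6: 0.07 × 0.195 = 0.01365
  S1: 0.13375 × 0.06 = 0.008025
P(underweight) = 0.01632 + 0.01165625 + 0.00254 + 0.0012075 + 0.01365 + 0.008025 = 0.05339875 → 0.053.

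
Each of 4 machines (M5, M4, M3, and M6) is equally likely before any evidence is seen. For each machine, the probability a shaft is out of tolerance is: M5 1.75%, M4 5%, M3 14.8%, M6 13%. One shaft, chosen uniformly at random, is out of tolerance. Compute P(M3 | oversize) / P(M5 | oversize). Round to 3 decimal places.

With a uniform prior (1/4 each), posterior ∝ likelihood:
  M5: 0.0175
  M4: 0.05
  M3: 0.148
  M6: 0.13
Sum = 0.3455.
The ratio is 0.148 / 0.0175 (the normalizer cancels) = 8.457.

8.457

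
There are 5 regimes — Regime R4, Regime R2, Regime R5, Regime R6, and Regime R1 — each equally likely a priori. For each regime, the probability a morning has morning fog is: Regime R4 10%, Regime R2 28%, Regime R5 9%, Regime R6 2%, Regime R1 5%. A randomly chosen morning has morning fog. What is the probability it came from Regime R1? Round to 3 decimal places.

0.093

With a uniform prior (1/5 each), posterior ∝ likelihood:
  Regime R4: 0.1
  Regime R2: 0.28
  Regime R5: 0.09
  Regime R6: 0.02
  Regime R1: 0.05
Total = 0.54.
P(Regime R1 | evidence) = 0.05 / 0.54 ≈ 0.093.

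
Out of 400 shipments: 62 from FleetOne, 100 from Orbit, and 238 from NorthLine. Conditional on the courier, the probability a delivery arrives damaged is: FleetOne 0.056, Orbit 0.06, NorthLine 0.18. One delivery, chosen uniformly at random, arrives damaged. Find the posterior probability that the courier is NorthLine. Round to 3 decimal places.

Prior × likelihood for each hypothesis:
  FleetOne: 0.155 × 0.056 = 0.00868
  Orbit: 0.25 × 0.06 = 0.015
  NorthLine: 0.595 × 0.18 = 0.1071
Total = 0.13078.
P(NorthLine | evidence) = 0.1071 / 0.13078 ≈ 0.819.

0.819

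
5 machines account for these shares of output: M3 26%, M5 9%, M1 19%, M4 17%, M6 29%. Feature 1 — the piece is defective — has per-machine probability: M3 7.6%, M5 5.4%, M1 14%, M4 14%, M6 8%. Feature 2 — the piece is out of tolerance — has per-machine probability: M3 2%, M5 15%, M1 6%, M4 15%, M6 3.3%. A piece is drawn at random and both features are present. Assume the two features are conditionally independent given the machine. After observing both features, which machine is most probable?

By Bayes' rule, posterior ∝ prior × likelihood:
  M3: 0.26 × 0.076 × 0.02 = 0.0003952
  M5: 0.09 × 0.054 × 0.15 = 0.000729
  M1: 0.19 × 0.14 × 0.06 = 0.001596
  M4: 0.17 × 0.14 × 0.15 = 0.00357
  M6: 0.29 × 0.08 × 0.033 = 0.0007656
Sum = 0.0070558.
Largest term belongs to M4, so M4 is most probable.

M4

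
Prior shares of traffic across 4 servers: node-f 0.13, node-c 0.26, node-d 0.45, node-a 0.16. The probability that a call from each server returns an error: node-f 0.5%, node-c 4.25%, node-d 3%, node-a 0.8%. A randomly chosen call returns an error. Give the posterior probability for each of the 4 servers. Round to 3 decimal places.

By Bayes' rule, posterior ∝ prior × likelihood:
  node-f: 0.13 × 0.005 = 0.00065
  node-c: 0.26 × 0.0425 = 0.01105
  node-d: 0.45 × 0.03 = 0.0135
  node-a: 0.16 × 0.008 = 0.00128
Total = 0.02648.
P(node-f | error) = 0.00065/0.02648 ≈ 0.025
P(node-c | error) = 0.01105/0.02648 ≈ 0.417
P(node-d | error) = 0.0135/0.02648 ≈ 0.510
P(node-a | error) = 0.00128/0.02648 ≈ 0.048
(Check: 0.025+0.417+0.510+0.048 = 1.000.)

node-f 0.025, node-c 0.417, node-d 0.510, node-a 0.048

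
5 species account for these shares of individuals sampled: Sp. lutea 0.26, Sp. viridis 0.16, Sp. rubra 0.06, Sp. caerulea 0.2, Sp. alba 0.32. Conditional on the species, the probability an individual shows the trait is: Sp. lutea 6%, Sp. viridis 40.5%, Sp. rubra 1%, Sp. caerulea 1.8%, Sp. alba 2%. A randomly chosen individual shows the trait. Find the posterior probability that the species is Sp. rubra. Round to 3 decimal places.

0.007

Unnormalized posteriors (prior × likelihood):
  Sp. lutea: 0.26 × 0.06 = 0.0156
  Sp. viridis: 0.16 × 0.405 = 0.0648
  Sp. rubra: 0.06 × 0.01 = 0.0006
  Sp. caerulea: 0.2 × 0.018 = 0.0036
  Sp. alba: 0.32 × 0.02 = 0.0064
Total = 0.091.
P(Sp. rubra | evidence) = 0.0006 / 0.091 ≈ 0.007.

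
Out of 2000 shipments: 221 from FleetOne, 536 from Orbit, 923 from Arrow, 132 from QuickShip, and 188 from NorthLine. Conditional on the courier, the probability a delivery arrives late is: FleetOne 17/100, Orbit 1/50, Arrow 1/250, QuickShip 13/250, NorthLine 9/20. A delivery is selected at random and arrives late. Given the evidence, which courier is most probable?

Compute prior × likelihood for every hypothesis:
  FleetOne: 0.1105 × 0.17 = 0.018785
  Orbit: 0.268 × 0.02 = 0.00536
  Arrow: 0.4615 × 0.004 = 0.001846
  QuickShip: 0.066 × 0.052 = 0.003432
  NorthLine: 0.094 × 0.45 = 0.0423
Total = 0.071723.
Largest term belongs to NorthLine, so NorthLine is most probable.

NorthLine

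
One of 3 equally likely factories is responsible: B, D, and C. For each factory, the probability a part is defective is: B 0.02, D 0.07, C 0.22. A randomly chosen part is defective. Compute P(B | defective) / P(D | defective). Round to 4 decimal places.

With a uniform prior (1/3 each), posterior ∝ likelihood:
  B: 0.02
  D: 0.07
  C: 0.22
Sum = 0.31.
The ratio is 0.02 / 0.07 (the normalizer cancels) = 0.2857.

0.2857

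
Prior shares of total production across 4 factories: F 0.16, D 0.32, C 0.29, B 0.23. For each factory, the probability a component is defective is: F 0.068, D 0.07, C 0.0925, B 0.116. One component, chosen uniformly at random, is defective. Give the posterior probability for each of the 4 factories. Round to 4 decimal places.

F 0.1254, D 0.2581, C 0.3091, B 0.3074

Compute prior × likelihood for every hypothesis:
  F: 0.16 × 0.068 = 0.01088
  D: 0.32 × 0.07 = 0.0224
  C: 0.29 × 0.0925 = 0.026825
  B: 0.23 × 0.116 = 0.02668
Sum = 0.086785.
P(F | defective) = 0.01088/0.086785 ≈ 0.1254
P(D | defective) = 0.0224/0.086785 ≈ 0.2581
P(C | defective) = 0.026825/0.086785 ≈ 0.3091
P(B | defective) = 0.02668/0.086785 ≈ 0.3074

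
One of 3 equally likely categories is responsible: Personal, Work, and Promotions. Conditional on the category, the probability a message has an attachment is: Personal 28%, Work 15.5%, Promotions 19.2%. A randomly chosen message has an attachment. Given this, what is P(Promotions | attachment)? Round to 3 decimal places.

With a uniform prior (1/3 each), posterior ∝ likelihood:
  Personal: 0.28
  Work: 0.155
  Promotions: 0.192
Total = 0.627.
P(Promotions | evidence) = 0.192 / 0.627 ≈ 0.306.

0.306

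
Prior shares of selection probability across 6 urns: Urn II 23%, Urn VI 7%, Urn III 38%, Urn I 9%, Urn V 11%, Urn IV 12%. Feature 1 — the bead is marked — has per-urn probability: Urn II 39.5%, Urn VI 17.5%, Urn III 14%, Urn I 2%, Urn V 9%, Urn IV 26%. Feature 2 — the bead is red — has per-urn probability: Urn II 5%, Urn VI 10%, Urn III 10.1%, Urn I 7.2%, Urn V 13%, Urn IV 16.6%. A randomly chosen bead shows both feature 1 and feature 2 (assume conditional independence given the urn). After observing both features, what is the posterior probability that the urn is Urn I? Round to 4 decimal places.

Prior × likelihood for each hypothesis:
  Urn II: 0.23 × 0.395 × 0.05 = 0.0045425
  Urn VI: 0.07 × 0.175 × 0.1 = 0.001225
  Urn III: 0.38 × 0.14 × 0.101 = 0.0053732
  Urn I: 0.09 × 0.02 × 0.072 = 0.0001296
  Urn V: 0.11 × 0.09 × 0.13 = 0.001287
  Urn IV: 0.12 × 0.26 × 0.166 = 0.0051792
Total = 0.0177365.
P(Urn I | evidence) = 0.0001296 / 0.0177365 ≈ 0.0073.

0.0073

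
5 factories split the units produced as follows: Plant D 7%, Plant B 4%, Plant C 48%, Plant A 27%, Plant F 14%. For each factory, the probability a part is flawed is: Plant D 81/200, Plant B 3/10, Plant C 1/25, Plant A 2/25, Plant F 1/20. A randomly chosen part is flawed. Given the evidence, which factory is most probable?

Compute prior × likelihood for every hypothesis:
  Plant D: 0.07 × 0.405 = 0.02835
  Plant B: 0.04 × 0.3 = 0.012
  Plant C: 0.48 × 0.04 = 0.0192
  Plant A: 0.27 × 0.08 = 0.0216
  Plant F: 0.14 × 0.05 = 0.007
Normalizing constant = 0.08815.
Largest term belongs to Plant D, so Plant D is most probable.

Plant D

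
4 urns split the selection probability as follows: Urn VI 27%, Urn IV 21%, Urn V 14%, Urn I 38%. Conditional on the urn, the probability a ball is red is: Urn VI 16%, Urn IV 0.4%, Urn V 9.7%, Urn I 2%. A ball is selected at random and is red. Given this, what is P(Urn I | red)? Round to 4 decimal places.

0.1165

Unnormalized posteriors (prior × likelihood):
  Urn VI: 0.27 × 0.16 = 0.0432
  Urn IV: 0.21 × 0.004 = 0.00084
  Urn V: 0.14 × 0.097 = 0.01358
  Urn I: 0.38 × 0.02 = 0.0076
Normalizing constant = 0.06522.
P(Urn I | evidence) = 0.0076 / 0.06522 ≈ 0.1165.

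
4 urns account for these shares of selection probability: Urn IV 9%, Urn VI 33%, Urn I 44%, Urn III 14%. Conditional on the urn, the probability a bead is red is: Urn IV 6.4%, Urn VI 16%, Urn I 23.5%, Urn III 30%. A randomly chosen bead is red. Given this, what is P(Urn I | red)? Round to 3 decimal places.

0.507

By Bayes' rule, posterior ∝ prior × likelihood:
  Urn IV: 0.09 × 0.064 = 0.00576
  Urn VI: 0.33 × 0.16 = 0.0528
  Urn I: 0.44 × 0.235 = 0.1034
  Urn III: 0.14 × 0.3 = 0.042
Normalizing constant = 0.20396.
P(Urn I | evidence) = 0.1034 / 0.20396 ≈ 0.507.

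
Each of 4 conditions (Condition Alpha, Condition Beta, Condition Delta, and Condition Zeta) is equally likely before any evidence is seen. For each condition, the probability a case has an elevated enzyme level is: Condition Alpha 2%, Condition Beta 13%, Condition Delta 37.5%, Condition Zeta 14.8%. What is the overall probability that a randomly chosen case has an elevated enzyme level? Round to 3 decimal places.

0.168

Since the prior is uniform, the posterior is proportional to the likelihood:
  Condition Alpha: 0.02
  Condition Beta: 0.13
  Condition Delta: 0.375
  Condition Zeta: 0.148
P(elevated) = (1/4) × (0.02 + 0.13 + 0.375 + 0.148) = 0.673/4 ≈ 0.168.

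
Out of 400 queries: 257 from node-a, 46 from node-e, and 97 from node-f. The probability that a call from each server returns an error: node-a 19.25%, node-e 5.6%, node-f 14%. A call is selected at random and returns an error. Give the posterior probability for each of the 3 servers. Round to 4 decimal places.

Unnormalized posteriors (prior × likelihood):
  node-a: 0.6425 × 0.1925 = 0.12368125
  node-e: 0.115 × 0.056 = 0.00644
  node-f: 0.2425 × 0.14 = 0.03395
Normalizing constant = 0.16407125.
P(node-a | error) = 0.12368125/0.16407125 ≈ 0.7538
P(node-e | error) = 0.00644/0.16407125 ≈ 0.0393
P(node-f | error) = 0.03395/0.16407125 ≈ 0.2069
(Check: 0.7538+0.0393+0.2069 = 1.0000.)

node-a 0.7538, node-e 0.0393, node-f 0.2069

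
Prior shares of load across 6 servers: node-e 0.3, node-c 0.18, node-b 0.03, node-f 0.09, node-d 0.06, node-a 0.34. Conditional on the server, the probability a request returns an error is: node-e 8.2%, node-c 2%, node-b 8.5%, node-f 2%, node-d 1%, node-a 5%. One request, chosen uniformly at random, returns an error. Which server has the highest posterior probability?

Prior × likelihood for each hypothesis:
  node-e: 0.3 × 0.082 = 0.0246
  node-c: 0.18 × 0.02 = 0.0036
  node-b: 0.03 × 0.085 = 0.00255
  node-f: 0.09 × 0.02 = 0.0018
  node-d: 0.06 × 0.01 = 0.0006
  node-a: 0.34 × 0.05 = 0.017
Normalizing constant = 0.05015.
Largest term belongs to node-e, so node-e is most probable.

node-e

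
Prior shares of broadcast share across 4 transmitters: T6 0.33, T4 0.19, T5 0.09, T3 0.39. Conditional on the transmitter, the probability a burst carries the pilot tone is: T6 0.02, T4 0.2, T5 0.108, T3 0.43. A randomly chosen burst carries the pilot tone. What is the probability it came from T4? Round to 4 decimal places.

0.1712

By Bayes' rule, posterior ∝ prior × likelihood:
  T6: 0.33 × 0.02 = 0.0066
  T4: 0.19 × 0.2 = 0.038
  T5: 0.09 × 0.108 = 0.00972
  T3: 0.39 × 0.43 = 0.1677
Sum = 0.22202.
P(T4 | evidence) = 0.038 / 0.22202 ≈ 0.1712.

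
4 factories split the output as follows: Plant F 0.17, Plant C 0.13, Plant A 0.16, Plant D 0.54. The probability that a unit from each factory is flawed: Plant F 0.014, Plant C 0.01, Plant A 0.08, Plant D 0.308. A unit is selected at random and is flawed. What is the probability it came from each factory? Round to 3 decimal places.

Plant F 0.013, Plant C 0.007, Plant A 0.070, Plant D 0.910

Unnormalized posteriors (prior × likelihood):
  Plant F: 0.17 × 0.014 = 0.00238
  Plant C: 0.13 × 0.01 = 0.0013
  Plant A: 0.16 × 0.08 = 0.0128
  Plant D: 0.54 × 0.308 = 0.16632
Sum = 0.1828.
P(Plant F | flawed) = 0.00238/0.1828 ≈ 0.013
P(Plant C | flawed) = 0.0013/0.1828 ≈ 0.007
P(Plant A | flawed) = 0.0128/0.1828 ≈ 0.070
P(Plant D | flawed) = 0.16632/0.1828 ≈ 0.910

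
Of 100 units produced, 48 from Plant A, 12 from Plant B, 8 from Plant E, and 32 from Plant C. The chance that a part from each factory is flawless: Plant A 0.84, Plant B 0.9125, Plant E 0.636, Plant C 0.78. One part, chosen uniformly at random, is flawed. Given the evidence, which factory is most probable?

Plant A

Taking complements, P(flawed | each) = Plant A 0.16, Plant B 0.0875, Plant E 0.364, Plant C 0.22.
Prior × likelihood for each hypothesis:
  Plant A: 0.48 × 0.16 = 0.0768
  Plant B: 0.12 × 0.0875 = 0.0105
  Plant E: 0.08 × 0.364 = 0.02912
  Plant C: 0.32 × 0.22 = 0.0704
Total = 0.18682.
Largest term belongs to Plant A, so Plant A is most probable.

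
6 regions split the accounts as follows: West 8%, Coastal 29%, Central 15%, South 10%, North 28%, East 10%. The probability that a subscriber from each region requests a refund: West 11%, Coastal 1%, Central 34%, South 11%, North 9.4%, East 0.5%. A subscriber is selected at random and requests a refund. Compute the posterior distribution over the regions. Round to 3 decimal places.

Prior × likelihood for each hypothesis:
  West: 0.08 × 0.11 = 0.0088
  Coastal: 0.29 × 0.01 = 0.0029
  Central: 0.15 × 0.34 = 0.051
  South: 0.1 × 0.11 = 0.011
  North: 0.28 × 0.094 = 0.02632
  East: 0.1 × 0.005 = 0.0005
Total = 0.10052.
P(West | refund) = 0.0088/0.10052 ≈ 0.088
P(Coastal | refund) = 0.0029/0.10052 ≈ 0.029
P(Central | refund) = 0.051/0.10052 ≈ 0.507
P(South | refund) = 0.011/0.10052 ≈ 0.109
P(North | refund) = 0.02632/0.10052 ≈ 0.262
P(East | refund) = 0.0005/0.10052 ≈ 0.005

West 0.088, Coastal 0.029, Central 0.507, South 0.109, North 0.262, East 0.005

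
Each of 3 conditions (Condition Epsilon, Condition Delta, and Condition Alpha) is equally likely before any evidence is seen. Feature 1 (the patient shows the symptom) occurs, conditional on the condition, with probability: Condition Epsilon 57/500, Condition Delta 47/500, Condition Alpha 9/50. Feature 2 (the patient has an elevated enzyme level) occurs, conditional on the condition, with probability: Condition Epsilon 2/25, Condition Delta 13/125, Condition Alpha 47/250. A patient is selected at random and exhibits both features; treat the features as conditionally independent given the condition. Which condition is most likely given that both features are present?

Since the prior is uniform, the posterior is proportional to the likelihood:
  Condition Epsilon: 0.114 × 0.08 = 0.00912
  Condition Delta: 0.094 × 0.104 = 0.009776
  Condition Alpha: 0.18 × 0.188 = 0.03384
Total = 0.052736.
Largest term belongs to Condition Alpha, so Condition Alpha is most probable.

Condition Alpha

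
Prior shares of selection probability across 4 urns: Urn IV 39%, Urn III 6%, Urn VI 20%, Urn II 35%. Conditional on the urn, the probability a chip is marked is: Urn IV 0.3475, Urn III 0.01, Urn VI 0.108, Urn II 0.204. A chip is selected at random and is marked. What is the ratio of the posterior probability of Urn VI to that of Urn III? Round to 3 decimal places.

Compute prior × likelihood for every hypothesis:
  Urn IV: 0.39 × 0.3475 = 0.135525
  Urn III: 0.06 × 0.01 = 0.0006
  Urn VI: 0.2 × 0.108 = 0.0216
  Urn II: 0.35 × 0.204 = 0.0714
Total = 0.229125.
The ratio is 0.0216 / 0.0006 (the normalizer cancels) = 36.000.

36.000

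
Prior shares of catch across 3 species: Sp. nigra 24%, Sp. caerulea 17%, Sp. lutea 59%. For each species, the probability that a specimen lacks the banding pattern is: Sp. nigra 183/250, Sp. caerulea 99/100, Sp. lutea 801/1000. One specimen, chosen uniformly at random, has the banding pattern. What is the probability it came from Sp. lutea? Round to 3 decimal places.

0.640

Taking complements, P(banded | each) = Sp. nigra 0.268, Sp. caerulea 0.01, Sp. lutea 0.199.
By Bayes' rule, posterior ∝ prior × likelihood:
  Sp. nigra: 0.24 × 0.268 = 0.06432
  Sp. caerulea: 0.17 × 0.01 = 0.0017
  Sp. lutea: 0.59 × 0.199 = 0.11741
Total = 0.18343.
P(Sp. lutea | evidence) = 0.11741 / 0.18343 ≈ 0.640.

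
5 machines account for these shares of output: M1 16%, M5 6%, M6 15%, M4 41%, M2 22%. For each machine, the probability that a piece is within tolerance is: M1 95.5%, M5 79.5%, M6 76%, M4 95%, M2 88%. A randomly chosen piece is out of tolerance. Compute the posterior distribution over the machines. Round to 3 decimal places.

Taking complements, P(oversize | each) = M1 0.045, M5 0.205, M6 0.24, M4 0.05, M2 0.12.
Prior × likelihood for each hypothesis:
  M1: 0.16 × 0.045 = 0.0072
  M5: 0.06 × 0.205 = 0.0123
  M6: 0.15 × 0.24 = 0.036
  M4: 0.41 × 0.05 = 0.0205
  M2: 0.22 × 0.12 = 0.0264
Normalizing constant = 0.1024.
P(M1 | oversize) = 0.0072/0.1024 ≈ 0.070
P(M5 | oversize) = 0.0123/0.1024 ≈ 0.120
P(M6 | oversize) = 0.036/0.1024 ≈ 0.352
P(M4 | oversize) = 0.0205/0.1024 ≈ 0.200
P(M2 | oversize) = 0.0264/0.1024 ≈ 0.258

M1 0.070, M5 0.120, M6 0.352, M4 0.200, M2 0.258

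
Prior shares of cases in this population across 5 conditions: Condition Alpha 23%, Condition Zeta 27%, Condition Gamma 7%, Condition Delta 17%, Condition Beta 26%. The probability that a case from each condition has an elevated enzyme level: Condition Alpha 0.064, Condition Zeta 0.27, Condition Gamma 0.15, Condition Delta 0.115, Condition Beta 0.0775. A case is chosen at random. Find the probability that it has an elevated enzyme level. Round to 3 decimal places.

0.138

By Bayes' rule, posterior ∝ prior × likelihood:
  Condition Alpha: 0.23 × 0.064 = 0.01472
  Condition Zeta: 0.27 × 0.27 = 0.0729
  Condition Gamma: 0.07 × 0.15 = 0.0105
  Condition Delta: 0.17 × 0.115 = 0.01955
  Condition Beta: 0.26 × 0.0775 = 0.02015
P(elevated) = 0.01472 + 0.0729 + 0.0105 + 0.01955 + 0.02015 = 0.13782 → 0.138.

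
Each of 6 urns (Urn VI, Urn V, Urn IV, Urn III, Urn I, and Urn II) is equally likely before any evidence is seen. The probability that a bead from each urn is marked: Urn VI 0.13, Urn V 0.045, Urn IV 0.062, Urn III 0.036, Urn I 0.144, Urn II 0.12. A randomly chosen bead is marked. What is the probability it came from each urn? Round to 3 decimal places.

Urn VI 0.242, Urn V 0.084, Urn IV 0.115, Urn III 0.067, Urn I 0.268, Urn II 0.223

Since the prior is uniform, the posterior is proportional to the likelihood:
  Urn VI: 0.13
  Urn V: 0.045
  Urn IV: 0.062
  Urn III: 0.036
  Urn I: 0.144
  Urn II: 0.12
Sum = 0.537.
P(Urn VI | marked) = 0.13/0.537 ≈ 0.242
P(Urn V | marked) = 0.045/0.537 ≈ 0.084
P(Urn IV | marked) = 0.062/0.537 ≈ 0.115
P(Urn III | marked) = 0.036/0.537 ≈ 0.067
P(Urn I | marked) = 0.144/0.537 ≈ 0.268
P(Urn II | marked) = 0.12/0.537 ≈ 0.223
(Check: 0.242+0.084+0.115+0.067+0.268+0.223 = 0.999.)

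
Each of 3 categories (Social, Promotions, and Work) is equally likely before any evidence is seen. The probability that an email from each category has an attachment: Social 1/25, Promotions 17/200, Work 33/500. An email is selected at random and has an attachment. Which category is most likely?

Promotions

Since the prior is uniform, the posterior is proportional to the likelihood:
  Social: 0.04
  Promotions: 0.085
  Work: 0.066
Normalizing constant = 0.191.
Largest term belongs to Promotions, so Promotions is most probable.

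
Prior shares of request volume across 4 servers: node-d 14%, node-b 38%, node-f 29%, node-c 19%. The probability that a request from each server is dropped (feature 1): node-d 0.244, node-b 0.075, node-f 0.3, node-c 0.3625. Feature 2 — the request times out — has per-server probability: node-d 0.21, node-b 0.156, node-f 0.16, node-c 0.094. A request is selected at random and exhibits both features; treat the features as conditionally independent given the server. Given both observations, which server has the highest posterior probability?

node-f

By Bayes' rule, posterior ∝ prior × likelihood:
  node-d: 0.14 × 0.244 × 0.21 = 0.0071736
  node-b: 0.38 × 0.075 × 0.156 = 0.004446
  node-f: 0.29 × 0.3 × 0.16 = 0.01392
  node-c: 0.19 × 0.3625 × 0.094 = 0.00647425
Sum = 0.03201385.
Largest term belongs to node-f, so node-f is most probable.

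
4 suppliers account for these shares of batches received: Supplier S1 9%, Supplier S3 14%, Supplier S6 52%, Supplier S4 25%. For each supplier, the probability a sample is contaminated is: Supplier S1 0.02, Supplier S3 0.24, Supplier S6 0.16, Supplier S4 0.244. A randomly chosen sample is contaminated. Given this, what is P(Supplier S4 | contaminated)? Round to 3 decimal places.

0.340

Compute prior × likelihood for every hypothesis:
  Supplier S1: 0.09 × 0.02 = 0.0018
  Supplier S3: 0.14 × 0.24 = 0.0336
  Supplier S6: 0.52 × 0.16 = 0.0832
  Supplier S4: 0.25 × 0.244 = 0.061
Normalizing constant = 0.1796.
P(Supplier S4 | evidence) = 0.061 / 0.1796 ≈ 0.340.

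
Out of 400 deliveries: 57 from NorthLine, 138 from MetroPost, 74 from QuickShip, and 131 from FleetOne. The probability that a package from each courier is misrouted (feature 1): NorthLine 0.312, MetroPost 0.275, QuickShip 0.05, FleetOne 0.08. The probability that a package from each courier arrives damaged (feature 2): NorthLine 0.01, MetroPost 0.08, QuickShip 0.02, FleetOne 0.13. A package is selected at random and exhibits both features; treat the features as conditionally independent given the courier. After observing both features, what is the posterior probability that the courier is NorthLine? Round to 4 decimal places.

0.0382

By Bayes' rule, posterior ∝ prior × likelihood:
  NorthLine: 0.1425 × 0.312 × 0.01 = 0.0004446
  MetroPost: 0.345 × 0.275 × 0.08 = 0.00759
  QuickShip: 0.185 × 0.05 × 0.02 = 0.000185
  FleetOne: 0.3275 × 0.08 × 0.13 = 0.003406
Total = 0.0116256.
P(NorthLine | evidence) = 0.0004446 / 0.0116256 ≈ 0.0382.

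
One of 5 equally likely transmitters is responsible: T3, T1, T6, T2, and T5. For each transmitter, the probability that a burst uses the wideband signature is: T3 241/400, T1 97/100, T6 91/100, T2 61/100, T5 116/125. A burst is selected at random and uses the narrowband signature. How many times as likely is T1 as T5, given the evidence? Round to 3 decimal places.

Taking complements, P(narrowband | each) = T3 0.3975, T1 0.03, T6 0.09, T2 0.39, T5 0.072.
With a uniform prior (1/5 each), posterior ∝ likelihood:
  T3: 0.3975
  T1: 0.03
  T6: 0.09
  T2: 0.39
  T5: 0.072
Normalizing constant = 0.9795.
The ratio is 0.03 / 0.072 (the normalizer cancels) = 0.417.

0.417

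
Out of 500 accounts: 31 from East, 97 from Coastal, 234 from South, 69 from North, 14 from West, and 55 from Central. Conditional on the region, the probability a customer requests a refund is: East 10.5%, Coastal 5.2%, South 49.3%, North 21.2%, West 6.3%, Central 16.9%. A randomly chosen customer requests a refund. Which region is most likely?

Compute prior × likelihood for every hypothesis:
  East: 0.062 × 0.105 = 0.00651
  Coastal: 0.194 × 0.052 = 0.010088
  South: 0.468 × 0.493 = 0.230724
  North: 0.138 × 0.212 = 0.029256
  West: 0.028 × 0.063 = 0.001764
  Central: 0.11 × 0.169 = 0.01859
Sum = 0.296932.
Largest term belongs to South, so South is most probable.

South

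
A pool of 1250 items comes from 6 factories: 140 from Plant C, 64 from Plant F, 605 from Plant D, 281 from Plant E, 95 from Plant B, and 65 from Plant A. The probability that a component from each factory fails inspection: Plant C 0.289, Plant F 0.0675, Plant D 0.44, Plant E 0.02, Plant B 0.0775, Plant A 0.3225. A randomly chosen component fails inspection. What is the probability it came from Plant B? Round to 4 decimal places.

0.0213

Prior × likelihood for each hypothesis:
  Plant C: 0.112 × 0.289 = 0.032368
  Plant F: 0.0512 × 0.0675 = 0.003456
  Plant D: 0.484 × 0.44 = 0.21296
  Plant E: 0.2248 × 0.02 = 0.004496
  Plant B: 0.076 × 0.0775 = 0.00589
  Plant A: 0.052 × 0.3225 = 0.01677
Normalizing constant = 0.27594.
P(Plant B | evidence) = 0.00589 / 0.27594 ≈ 0.0213.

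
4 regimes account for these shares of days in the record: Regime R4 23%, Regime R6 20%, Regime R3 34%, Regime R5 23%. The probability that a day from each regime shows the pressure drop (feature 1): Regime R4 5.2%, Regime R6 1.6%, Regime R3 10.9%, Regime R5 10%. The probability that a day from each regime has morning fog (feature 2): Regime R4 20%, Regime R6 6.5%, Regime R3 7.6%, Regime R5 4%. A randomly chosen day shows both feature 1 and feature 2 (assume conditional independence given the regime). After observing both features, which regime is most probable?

Regime R3

Unnormalized posteriors (prior × likelihood):
  Regime R4: 0.23 × 0.052 × 0.2 = 0.002392
  Regime R6: 0.2 × 0.016 × 0.065 = 0.000208
  Regime R3: 0.34 × 0.109 × 0.076 = 0.00281656
  Regime R5: 0.23 × 0.1 × 0.04 = 0.00092
Normalizing constant = 0.00633656.
Largest term belongs to Regime R3, so Regime R3 is most probable.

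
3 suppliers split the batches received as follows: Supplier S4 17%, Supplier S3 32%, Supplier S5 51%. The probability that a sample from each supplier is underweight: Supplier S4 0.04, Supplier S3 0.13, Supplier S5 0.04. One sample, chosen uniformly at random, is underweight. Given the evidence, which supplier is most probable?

Unnormalized posteriors (prior × likelihood):
  Supplier S4: 0.17 × 0.04 = 0.0068
  Supplier S3: 0.32 × 0.13 = 0.0416
  Supplier S5: 0.51 × 0.04 = 0.0204
Normalizing constant = 0.0688.
Largest term belongs to Supplier S3, so Supplier S3 is most probable.

Supplier S3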